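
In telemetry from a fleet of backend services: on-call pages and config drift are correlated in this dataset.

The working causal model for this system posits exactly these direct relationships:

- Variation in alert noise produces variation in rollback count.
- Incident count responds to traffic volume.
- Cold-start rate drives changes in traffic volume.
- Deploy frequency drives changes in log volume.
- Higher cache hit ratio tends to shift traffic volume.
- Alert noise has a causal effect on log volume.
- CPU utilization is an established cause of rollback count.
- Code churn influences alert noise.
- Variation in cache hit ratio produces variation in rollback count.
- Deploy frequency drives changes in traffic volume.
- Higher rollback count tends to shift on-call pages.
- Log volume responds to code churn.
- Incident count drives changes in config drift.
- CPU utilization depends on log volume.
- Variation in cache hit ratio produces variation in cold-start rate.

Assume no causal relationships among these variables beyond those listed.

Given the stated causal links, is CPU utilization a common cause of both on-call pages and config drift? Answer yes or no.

no

CPU utilization has no stated causal path to config drift. A confounder must cause both variables, so CPU utilization does not qualify.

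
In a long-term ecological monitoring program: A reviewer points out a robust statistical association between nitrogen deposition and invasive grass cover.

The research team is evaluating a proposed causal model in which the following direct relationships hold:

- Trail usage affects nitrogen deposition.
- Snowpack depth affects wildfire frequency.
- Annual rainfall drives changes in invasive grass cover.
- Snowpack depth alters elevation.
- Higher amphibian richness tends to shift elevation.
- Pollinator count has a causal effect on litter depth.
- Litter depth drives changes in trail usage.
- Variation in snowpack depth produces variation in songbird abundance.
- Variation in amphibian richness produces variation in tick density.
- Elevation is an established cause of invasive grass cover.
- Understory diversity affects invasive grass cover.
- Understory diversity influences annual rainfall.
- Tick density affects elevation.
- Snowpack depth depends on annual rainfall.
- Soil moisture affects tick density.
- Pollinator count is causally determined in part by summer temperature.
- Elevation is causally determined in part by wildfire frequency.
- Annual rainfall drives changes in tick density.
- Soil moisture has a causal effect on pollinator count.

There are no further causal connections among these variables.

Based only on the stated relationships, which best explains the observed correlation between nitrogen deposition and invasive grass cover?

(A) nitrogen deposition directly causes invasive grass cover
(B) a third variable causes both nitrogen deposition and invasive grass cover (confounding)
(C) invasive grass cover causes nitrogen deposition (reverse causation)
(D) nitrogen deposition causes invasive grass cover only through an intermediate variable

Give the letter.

Soil moisture causes nitrogen deposition (soil moisture → pollinator count → litter depth → trail usage → nitrogen deposition) and invasive grass cover (soil moisture → tick density → elevation → invasive grass cover) — a common cause creating the correlation.
There is no stated path from nitrogen deposition to invasive grass cover or from invasive grass cover to nitrogen deposition, so neither direct nor reverse causation applies.

B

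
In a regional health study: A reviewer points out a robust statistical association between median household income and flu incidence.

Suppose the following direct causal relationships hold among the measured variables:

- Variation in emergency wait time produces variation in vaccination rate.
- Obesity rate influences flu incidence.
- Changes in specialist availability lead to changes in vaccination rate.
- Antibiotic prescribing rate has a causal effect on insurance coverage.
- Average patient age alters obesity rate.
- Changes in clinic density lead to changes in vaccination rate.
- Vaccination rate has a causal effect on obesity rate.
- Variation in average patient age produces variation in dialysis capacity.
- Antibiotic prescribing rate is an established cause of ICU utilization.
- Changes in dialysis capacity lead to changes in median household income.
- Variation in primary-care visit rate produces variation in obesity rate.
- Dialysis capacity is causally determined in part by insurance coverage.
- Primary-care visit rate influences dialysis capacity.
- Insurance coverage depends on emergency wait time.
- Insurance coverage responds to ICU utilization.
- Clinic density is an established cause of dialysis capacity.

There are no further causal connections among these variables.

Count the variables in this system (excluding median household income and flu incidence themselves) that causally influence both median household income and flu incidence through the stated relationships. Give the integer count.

The common causes are: average patient age (to median household income via average patient age → dialysis capacity → median household income; to flu incidence via average patient age → obesity rate → flu incidence); clinic density (to median household income via clinic density → dialysis capacity → median household income; to flu incidence via clinic density → vaccination rate → obesity rate → flu incidence); emergency wait time (to median household income via emergency wait time → insurance coverage → dialysis capacity → median household income; to flu incidence via emergency wait time → vaccination rate → obesity rate → flu incidence); primary-care visit rate (to median household income via primary-care visit rate → dialysis capacity → median household income; to flu incidence via primary-care visit rate → obesity rate → flu incidence).
Every other variable lacks a causal path to at least one of median household income and flu incidence.

4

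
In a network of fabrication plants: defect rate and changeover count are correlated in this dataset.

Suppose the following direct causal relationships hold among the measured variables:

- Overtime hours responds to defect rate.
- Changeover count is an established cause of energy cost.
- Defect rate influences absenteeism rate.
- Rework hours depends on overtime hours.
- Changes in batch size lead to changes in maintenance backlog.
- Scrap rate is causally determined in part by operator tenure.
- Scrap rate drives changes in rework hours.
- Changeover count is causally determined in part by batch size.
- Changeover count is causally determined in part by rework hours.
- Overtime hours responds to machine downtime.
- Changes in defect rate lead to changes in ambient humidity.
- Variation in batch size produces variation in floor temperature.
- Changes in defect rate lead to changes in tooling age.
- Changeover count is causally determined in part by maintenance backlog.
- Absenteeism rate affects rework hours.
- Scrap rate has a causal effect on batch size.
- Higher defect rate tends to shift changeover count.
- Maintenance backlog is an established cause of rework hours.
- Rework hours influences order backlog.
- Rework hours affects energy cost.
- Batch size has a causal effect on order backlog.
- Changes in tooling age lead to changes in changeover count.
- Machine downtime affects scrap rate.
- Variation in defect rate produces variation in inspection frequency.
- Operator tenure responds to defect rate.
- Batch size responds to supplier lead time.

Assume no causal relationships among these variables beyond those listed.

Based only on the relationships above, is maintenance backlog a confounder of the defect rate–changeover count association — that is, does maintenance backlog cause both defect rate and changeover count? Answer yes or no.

Maintenance backlog has no stated causal path to defect rate. A confounder must cause both variables, so maintenance backlog does not qualify.

no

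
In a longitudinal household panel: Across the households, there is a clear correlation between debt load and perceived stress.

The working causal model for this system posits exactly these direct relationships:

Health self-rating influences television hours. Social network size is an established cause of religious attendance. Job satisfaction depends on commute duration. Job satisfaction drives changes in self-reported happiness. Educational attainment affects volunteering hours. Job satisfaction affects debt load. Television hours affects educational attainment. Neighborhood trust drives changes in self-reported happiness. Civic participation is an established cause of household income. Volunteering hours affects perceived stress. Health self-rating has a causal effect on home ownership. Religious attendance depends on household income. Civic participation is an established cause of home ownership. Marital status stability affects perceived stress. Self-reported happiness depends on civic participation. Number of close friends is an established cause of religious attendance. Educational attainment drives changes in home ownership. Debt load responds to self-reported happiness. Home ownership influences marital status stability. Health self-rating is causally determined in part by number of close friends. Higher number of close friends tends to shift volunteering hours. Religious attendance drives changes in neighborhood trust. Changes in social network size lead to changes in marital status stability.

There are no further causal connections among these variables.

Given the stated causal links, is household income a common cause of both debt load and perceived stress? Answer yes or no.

Household income has no stated causal path to perceived stress. A confounder must cause both variables, so household income does not qualify.

no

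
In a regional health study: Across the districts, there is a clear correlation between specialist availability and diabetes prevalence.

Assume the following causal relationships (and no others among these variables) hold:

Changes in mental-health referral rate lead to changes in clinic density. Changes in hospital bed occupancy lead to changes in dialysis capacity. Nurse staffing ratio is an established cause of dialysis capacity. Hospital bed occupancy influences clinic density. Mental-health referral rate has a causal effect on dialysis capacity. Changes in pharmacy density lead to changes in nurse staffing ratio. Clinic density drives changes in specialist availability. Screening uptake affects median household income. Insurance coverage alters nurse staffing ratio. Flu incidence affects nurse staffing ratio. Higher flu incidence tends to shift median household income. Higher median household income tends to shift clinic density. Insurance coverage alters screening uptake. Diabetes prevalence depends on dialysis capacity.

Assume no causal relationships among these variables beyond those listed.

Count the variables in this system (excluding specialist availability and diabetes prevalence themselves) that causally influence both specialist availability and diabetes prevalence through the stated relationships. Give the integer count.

4

The common causes are: flu incidence (to specialist availability via flu incidence → median household income → clinic density → specialist availability; to diabetes prevalence via flu incidence → nurse staffing ratio → dialysis capacity → diabetes prevalence); hospital bed occupancy (to specialist availability via hospital bed occupancy → clinic density → specialist availability; to diabetes prevalence via hospital bed occupancy → dialysis capacity → diabetes prevalence); insurance coverage (to specialist availability via insurance coverage → screening uptake → median household income → clinic density → specialist availability; to diabetes prevalence via insurance coverage → nurse staffing ratio → dialysis capacity → diabetes prevalence); mental-health referral rate (to specialist availability via mental-health referral rate → clinic density → specialist availability; to diabetes prevalence via mental-health referral rate → dialysis capacity → diabetes prevalence).
Every other variable lacks a causal path to at least one of specialist availability and diabetes prevalence.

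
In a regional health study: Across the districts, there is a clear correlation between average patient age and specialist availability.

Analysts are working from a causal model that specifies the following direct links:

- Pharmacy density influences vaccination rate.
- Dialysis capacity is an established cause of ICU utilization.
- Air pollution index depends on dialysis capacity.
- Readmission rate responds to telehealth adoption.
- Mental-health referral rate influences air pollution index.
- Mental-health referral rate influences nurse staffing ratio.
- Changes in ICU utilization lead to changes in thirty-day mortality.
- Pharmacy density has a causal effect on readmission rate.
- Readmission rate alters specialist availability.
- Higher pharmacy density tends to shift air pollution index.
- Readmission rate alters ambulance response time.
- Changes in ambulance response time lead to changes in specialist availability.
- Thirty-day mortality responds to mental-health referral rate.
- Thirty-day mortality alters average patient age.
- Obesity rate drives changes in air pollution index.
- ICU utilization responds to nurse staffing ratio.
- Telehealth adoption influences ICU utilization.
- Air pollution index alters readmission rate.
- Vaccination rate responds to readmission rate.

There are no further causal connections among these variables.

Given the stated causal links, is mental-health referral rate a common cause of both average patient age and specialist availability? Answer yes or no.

Mental-health referral rate has a causal path to average patient age (mental-health referral rate → thirty-day mortality → average patient age) and to specialist availability (mental-health referral rate → air pollution index → readmission rate → specialist availability), so it is a common cause of both — a confounder.

yes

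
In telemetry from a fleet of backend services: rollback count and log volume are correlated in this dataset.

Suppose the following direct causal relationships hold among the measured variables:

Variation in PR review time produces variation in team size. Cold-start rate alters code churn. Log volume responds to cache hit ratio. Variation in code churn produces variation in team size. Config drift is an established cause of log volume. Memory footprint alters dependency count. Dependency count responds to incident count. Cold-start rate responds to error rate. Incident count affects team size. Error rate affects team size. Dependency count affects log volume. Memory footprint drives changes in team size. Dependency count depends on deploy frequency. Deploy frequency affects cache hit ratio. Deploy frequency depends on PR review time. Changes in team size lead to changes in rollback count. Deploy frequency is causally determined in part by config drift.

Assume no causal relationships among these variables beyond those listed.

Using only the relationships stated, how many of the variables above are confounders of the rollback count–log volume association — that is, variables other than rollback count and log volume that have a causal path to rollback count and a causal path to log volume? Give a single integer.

The common causes are: PR review time (to rollback count via PR review time → team size → rollback count; to log volume via PR review time → deploy frequency → cache hit ratio → log volume); incident count (to rollback count via incident count → team size → rollback count; to log volume via incident count → dependency count → log volume); memory footprint (to rollback count via memory footprint → team size → rollback count; to log volume via memory footprint → dependency count → log volume).
Every other variable lacks a causal path to at least one of rollback count and log volume.

3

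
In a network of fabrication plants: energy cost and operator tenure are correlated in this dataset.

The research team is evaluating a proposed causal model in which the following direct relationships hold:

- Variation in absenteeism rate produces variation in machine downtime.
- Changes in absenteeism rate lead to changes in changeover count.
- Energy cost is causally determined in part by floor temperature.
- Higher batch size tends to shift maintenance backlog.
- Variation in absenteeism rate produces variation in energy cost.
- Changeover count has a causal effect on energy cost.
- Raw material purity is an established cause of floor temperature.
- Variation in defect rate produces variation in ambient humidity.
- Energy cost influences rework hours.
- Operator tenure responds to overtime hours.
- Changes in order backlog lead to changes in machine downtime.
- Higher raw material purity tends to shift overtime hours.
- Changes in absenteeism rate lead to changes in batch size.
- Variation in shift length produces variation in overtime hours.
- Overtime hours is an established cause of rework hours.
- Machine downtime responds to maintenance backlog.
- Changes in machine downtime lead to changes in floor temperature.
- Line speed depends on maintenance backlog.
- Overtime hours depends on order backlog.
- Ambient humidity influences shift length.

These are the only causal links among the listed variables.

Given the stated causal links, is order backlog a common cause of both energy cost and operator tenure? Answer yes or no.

yes

Order backlog has a causal path to energy cost (order backlog → machine downtime → floor temperature → energy cost) and to operator tenure (order backlog → overtime hours → operator tenure), so it is a common cause of both — a confounder.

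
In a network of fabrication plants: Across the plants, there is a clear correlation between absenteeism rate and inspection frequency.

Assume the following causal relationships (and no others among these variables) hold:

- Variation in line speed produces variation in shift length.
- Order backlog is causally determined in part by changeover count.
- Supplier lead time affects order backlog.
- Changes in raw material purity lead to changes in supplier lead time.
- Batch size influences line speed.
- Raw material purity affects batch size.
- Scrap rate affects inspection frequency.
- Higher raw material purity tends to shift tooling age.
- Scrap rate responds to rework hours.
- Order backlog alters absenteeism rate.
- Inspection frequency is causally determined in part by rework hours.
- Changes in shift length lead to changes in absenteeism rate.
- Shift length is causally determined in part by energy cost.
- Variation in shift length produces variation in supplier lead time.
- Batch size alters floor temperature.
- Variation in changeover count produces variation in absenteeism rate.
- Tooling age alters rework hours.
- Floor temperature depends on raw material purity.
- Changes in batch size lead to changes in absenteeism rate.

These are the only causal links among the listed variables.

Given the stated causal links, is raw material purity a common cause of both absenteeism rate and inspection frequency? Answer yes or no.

yes

Raw material purity has a causal path to absenteeism rate (raw material purity → batch size → absenteeism rate) and to inspection frequency (raw material purity → tooling age → rework hours → inspection frequency), so it is a common cause of both — a confounder.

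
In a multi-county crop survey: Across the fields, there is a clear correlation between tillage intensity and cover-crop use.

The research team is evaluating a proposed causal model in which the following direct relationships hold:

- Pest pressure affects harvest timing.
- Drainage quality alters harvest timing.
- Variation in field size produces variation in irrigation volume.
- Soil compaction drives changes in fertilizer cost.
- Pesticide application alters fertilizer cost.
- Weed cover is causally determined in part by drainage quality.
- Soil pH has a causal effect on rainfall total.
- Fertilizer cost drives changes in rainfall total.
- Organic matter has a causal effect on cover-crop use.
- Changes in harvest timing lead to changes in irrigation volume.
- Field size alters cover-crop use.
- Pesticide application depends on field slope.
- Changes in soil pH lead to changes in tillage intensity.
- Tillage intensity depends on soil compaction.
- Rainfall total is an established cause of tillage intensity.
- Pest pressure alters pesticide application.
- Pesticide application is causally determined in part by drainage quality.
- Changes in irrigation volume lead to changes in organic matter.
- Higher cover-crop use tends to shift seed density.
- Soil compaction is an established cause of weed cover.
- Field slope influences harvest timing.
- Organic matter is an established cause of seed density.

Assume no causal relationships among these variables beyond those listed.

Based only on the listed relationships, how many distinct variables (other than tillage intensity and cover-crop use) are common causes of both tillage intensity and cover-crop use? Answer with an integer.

3

The common causes are: drainage quality (to tillage intensity via drainage quality → pesticide application → fertilizer cost → rainfall total → tillage intensity; to cover-crop use via drainage quality → harvest timing → irrigation volume → organic matter → cover-crop use); field slope (to tillage intensity via field slope → pesticide application → fertilizer cost → rainfall total → tillage intensity; to cover-crop use via field slope → harvest timing → irrigation volume → organic matter → cover-crop use); pest pressure (to tillage intensity via pest pressure → pesticide application → fertilizer cost → rainfall total → tillage intensity; to cover-crop use via pest pressure → harvest timing → irrigation volume → organic matter → cover-crop use).
Every other variable lacks a causal path to at least one of tillage intensity and cover-crop use.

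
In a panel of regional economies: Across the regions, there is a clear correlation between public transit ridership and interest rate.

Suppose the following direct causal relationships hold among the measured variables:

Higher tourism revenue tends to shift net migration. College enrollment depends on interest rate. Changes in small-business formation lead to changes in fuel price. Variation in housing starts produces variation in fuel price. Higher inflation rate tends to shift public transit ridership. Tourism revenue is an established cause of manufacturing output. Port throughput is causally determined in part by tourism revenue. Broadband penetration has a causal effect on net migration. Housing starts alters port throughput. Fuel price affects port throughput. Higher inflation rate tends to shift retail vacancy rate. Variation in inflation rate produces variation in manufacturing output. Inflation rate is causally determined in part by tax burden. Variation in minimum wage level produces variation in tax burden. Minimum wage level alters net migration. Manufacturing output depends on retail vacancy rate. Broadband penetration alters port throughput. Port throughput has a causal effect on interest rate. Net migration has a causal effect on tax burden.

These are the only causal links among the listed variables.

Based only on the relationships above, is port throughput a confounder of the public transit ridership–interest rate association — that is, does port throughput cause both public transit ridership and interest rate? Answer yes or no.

Port throughput has no stated causal path to public transit ridership. A confounder must cause both variables, so port throughput does not qualify.

no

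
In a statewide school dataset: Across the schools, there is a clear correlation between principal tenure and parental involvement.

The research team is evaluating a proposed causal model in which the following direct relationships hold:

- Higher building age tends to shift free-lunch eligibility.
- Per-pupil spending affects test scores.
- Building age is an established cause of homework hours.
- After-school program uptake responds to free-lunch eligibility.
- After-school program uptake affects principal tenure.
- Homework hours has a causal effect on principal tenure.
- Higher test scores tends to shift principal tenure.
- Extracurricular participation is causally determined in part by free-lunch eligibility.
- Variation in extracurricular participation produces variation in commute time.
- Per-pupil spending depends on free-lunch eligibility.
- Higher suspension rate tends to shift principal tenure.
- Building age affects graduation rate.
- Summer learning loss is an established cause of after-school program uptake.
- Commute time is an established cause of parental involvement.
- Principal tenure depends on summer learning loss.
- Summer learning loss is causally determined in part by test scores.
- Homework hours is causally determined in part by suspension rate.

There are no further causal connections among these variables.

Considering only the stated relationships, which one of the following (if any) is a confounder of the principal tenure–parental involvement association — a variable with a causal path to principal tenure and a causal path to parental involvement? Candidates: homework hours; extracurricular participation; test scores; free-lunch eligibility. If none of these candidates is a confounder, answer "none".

Free-lunch eligibility causes principal tenure (free-lunch eligibility → after-school program uptake → principal tenure) and also causes parental involvement (free-lunch eligibility → extracurricular participation → commute time → parental involvement); it is a common cause of both.
Each of the other candidates lacks a causal path to at least one of principal tenure and parental involvement, so they do not confound the relationship.

free-lunch eligibility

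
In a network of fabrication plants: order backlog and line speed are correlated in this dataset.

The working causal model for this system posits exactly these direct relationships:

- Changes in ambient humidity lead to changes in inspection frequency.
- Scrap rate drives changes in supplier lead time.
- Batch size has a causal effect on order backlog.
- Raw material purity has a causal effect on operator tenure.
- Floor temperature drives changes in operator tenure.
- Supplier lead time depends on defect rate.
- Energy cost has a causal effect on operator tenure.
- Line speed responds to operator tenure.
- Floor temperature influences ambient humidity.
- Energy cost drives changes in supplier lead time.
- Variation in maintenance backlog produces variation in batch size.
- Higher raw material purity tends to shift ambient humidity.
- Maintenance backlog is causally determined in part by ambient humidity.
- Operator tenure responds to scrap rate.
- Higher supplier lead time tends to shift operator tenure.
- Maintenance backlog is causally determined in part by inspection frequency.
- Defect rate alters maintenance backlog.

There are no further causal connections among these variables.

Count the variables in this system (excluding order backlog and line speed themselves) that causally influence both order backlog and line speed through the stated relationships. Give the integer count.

The common causes are: defect rate (to order backlog via defect rate → maintenance backlog → batch size → order backlog; to line speed via defect rate → supplier lead time → operator tenure → line speed); floor temperature (to order backlog via floor temperature → ambient humidity → maintenance backlog → batch size → order backlog; to line speed via floor temperature → operator tenure → line speed); raw material purity (to order backlog via raw material purity → ambient humidity → maintenance backlog → batch size → order backlog; to line speed via raw material purity → operator tenure → line speed).
Every other variable lacks a causal path to at least one of order backlog and line speed.

3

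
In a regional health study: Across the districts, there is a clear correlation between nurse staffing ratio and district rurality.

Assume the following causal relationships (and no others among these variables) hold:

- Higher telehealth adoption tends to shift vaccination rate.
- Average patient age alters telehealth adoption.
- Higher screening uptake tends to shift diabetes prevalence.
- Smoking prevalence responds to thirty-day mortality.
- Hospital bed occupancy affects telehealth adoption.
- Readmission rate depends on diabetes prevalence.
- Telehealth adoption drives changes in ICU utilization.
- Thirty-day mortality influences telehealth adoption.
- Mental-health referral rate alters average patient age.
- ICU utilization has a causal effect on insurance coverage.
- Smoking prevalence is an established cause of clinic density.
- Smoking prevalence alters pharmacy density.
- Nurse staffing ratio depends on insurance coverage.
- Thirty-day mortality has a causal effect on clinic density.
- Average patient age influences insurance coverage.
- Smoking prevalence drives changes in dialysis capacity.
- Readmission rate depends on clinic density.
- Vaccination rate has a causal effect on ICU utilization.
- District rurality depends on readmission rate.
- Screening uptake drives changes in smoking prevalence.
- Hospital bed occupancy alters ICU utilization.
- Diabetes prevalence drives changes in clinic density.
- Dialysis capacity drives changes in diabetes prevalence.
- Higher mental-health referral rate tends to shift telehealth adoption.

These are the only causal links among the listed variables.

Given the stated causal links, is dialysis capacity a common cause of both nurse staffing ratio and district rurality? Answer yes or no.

Dialysis capacity has no stated causal path to nurse staffing ratio. A confounder must cause both variables, so dialysis capacity does not qualify.

no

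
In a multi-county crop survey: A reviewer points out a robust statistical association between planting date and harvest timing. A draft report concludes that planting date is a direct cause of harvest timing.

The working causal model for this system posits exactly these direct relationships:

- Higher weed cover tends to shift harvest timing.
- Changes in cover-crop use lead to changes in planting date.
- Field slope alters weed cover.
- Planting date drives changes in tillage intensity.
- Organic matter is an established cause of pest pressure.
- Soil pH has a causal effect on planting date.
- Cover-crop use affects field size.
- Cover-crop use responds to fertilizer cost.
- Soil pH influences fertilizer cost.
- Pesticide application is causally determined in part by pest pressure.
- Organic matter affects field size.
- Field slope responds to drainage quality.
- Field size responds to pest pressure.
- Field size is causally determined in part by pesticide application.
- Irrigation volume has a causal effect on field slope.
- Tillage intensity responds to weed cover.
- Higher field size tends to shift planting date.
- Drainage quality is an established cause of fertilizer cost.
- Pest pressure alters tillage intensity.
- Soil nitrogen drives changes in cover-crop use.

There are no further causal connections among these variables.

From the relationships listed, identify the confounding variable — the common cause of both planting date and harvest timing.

Drainage quality has a causal path to planting date (drainage quality → fertilizer cost → cover-crop use → planting date) and a separate causal path to harvest timing (drainage quality → field slope → weed cover → harvest timing), so it is a common cause of both.
No stated relationship gives planting date a causal route to harvest timing, so the correlation is explained by the shared upstream cause rather than a direct effect.

drainage quality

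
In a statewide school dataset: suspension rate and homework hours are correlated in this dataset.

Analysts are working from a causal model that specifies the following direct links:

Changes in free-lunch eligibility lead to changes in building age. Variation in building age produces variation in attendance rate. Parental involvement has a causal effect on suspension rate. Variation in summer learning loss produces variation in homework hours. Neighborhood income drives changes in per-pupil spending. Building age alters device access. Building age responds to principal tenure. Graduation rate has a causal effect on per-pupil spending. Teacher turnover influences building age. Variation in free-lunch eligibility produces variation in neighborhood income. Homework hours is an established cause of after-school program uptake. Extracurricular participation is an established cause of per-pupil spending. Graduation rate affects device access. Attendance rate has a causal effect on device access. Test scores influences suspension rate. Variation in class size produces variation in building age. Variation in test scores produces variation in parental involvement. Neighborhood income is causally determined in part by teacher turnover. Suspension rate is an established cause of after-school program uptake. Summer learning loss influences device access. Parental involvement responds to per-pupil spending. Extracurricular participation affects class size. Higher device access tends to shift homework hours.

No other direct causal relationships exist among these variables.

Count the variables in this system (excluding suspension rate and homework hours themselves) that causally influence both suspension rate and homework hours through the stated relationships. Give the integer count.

4

The common causes are: extracurricular participation (to suspension rate via extracurricular participation → per-pupil spending → parental involvement → suspension rate; to homework hours via extracurricular participation → class size → building age → device access → homework hours); free-lunch eligibility (to suspension rate via free-lunch eligibility → neighborhood income → per-pupil spending → parental involvement → suspension rate; to homework hours via free-lunch eligibility → building age → device access → homework hours); graduation rate (to suspension rate via graduation rate → per-pupil spending → parental involvement → suspension rate; to homework hours via graduation rate → device access → homework hours); teacher turnover (to suspension rate via teacher turnover → neighborhood income → per-pupil spending → parental involvement → suspension rate; to homework hours via teacher turnover → building age → device access → homework hours).
Every other variable lacks a causal path to at least one of suspension rate and homework hours.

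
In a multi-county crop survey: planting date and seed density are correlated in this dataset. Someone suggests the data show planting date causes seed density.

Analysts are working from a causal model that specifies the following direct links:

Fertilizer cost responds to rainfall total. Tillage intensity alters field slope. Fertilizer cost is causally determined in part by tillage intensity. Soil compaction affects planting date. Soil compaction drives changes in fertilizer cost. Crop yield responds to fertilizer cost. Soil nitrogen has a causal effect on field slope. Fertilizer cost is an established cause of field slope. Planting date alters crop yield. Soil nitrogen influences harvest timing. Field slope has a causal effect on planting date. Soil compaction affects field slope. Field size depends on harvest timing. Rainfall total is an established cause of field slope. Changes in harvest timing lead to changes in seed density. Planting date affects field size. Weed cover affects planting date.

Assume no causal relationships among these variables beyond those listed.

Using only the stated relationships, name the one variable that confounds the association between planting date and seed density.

soil nitrogen

Soil nitrogen has a causal path to planting date (soil nitrogen → field slope → planting date) and a separate causal path to seed density (soil nitrogen → harvest timing → seed density), so it is a common cause of both.
No stated relationship gives planting date a causal route to seed density, so the correlation is explained by the shared upstream cause rather than a direct effect.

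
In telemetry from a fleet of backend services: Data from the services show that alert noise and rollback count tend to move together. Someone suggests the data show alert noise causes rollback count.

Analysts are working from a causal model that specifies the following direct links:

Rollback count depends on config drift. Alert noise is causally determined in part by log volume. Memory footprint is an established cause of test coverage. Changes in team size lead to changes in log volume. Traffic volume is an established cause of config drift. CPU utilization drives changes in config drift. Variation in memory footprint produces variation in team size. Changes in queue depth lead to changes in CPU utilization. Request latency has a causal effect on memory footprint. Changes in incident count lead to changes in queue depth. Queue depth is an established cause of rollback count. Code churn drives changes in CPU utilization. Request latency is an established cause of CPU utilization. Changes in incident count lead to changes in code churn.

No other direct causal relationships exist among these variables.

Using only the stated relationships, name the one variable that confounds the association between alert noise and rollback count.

Request latency has a causal path to alert noise (request latency → memory footprint → team size → log volume → alert noise) and a separate causal path to rollback count (request latency → CPU utilization → config drift → rollback count), so it is a common cause of both.
No stated relationship gives alert noise a causal route to rollback count, so the correlation is explained by the shared upstream cause rather than a direct effect.

request latency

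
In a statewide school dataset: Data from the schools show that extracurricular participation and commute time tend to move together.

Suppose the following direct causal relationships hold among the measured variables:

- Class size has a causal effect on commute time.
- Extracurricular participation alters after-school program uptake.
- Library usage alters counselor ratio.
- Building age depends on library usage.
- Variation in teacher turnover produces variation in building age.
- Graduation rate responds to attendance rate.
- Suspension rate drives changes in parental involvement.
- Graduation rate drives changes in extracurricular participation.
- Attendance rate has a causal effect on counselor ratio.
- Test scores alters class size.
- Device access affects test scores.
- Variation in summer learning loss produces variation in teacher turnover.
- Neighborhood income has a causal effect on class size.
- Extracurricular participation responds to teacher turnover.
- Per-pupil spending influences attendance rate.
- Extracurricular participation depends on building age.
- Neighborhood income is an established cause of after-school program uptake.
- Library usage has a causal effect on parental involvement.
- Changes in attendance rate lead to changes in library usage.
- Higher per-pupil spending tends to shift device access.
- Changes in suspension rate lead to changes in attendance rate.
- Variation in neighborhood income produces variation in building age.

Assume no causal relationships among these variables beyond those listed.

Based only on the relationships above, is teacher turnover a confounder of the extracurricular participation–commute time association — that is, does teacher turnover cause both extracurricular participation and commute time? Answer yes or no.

no

Teacher turnover has no stated causal path to commute time. A confounder must cause both variables, so teacher turnover does not qualify.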